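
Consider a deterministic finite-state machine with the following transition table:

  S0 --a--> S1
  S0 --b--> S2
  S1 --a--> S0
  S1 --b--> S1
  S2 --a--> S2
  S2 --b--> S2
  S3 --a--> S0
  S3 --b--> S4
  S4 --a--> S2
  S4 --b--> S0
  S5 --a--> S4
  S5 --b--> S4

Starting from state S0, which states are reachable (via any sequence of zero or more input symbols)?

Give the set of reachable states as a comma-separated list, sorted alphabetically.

Answer: S0, S1, S2

Derivation:
BFS from S0:
  visit S0: S0--a-->S1 (new), S0--b-->S2 (new)
  visit S1: S1--a-->S0 (seen), S1--b-->S1 (seen)
  visit S2: S2--a-->S2 (seen), S2--b-->S2 (seen)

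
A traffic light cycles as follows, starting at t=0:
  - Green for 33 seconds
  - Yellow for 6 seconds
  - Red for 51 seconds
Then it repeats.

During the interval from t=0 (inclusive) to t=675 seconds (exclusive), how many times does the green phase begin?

Answer: 8

Derivation:
Cycle = 33+6+51 = 90s
green phase starts at t = k*90 + 0 for k=0,1,2,...
Need k*90+0 < 675 → k < 7.500
k ∈ {0, ..., 7} → 8 starts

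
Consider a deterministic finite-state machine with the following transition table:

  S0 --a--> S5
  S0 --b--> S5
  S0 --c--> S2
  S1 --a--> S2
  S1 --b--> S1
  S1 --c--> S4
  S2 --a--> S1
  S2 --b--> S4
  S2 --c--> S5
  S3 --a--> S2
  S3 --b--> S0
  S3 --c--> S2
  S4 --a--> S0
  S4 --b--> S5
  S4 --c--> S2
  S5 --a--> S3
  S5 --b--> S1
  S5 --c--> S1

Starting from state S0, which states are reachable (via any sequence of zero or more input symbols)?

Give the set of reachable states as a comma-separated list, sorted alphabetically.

Answer: S0, S1, S2, S3, S4, S5

Derivation:
BFS from S0:
  visit S0: S0--a-->S5 (new), S0--b-->S5 (seen), S0--c-->S2 (new)
  visit S5: S5--a-->S3 (new), S5--b-->S1 (new), S5--c-->S1 (seen)
  visit S2: S2--a-->S1 (seen), S2--b-->S4 (new), S2--c-->S5 (seen)
  visit S3: S3--a-->S2 (seen), S3--b-->S0 (seen), S3--c-->S2 (seen)
  visit S1: S1--a-->S2 (seen), S1--b-->S1 (seen), S1--c-->S4 (seen)
  visit S4: S4--a-->S0 (seen), S4--b-->S5 (seen), S4--c-->S2 (seen)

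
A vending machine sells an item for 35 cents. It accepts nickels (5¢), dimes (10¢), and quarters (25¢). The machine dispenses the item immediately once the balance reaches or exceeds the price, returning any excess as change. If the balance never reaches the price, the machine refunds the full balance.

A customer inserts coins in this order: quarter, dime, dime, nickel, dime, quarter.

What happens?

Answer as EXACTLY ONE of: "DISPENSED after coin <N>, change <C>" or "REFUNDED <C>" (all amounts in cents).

Answer: DISPENSED after coin 2, change 0

Derivation:
Price: 35¢
Coin 1 (quarter, 25¢): balance = 25¢
Coin 2 (dime, 10¢): balance = 35¢
  → balance >= price → DISPENSE, change = 35 - 35 = 0¢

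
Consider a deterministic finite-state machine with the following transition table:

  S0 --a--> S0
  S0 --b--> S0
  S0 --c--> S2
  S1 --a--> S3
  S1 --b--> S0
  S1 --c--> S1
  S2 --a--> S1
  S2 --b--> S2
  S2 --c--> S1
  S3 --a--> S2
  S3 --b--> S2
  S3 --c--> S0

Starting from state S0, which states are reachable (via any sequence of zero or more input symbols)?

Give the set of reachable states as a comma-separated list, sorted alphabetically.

Answer: S0, S1, S2, S3

Derivation:
BFS from S0:
  visit S0: S0--a-->S0 (seen), S0--b-->S0 (seen), S0--c-->S2 (new)
  visit S2: S2--a-->S1 (new), S2--b-->S2 (seen), S2--c-->S1 (seen)
  visit S1: S1--a-->S3 (new), S1--b-->S0 (seen), S1--c-->S1 (seen)
  visit S3: S3--a-->S2 (seen), S3--b-->S2 (seen), S3--c-->S0 (seen)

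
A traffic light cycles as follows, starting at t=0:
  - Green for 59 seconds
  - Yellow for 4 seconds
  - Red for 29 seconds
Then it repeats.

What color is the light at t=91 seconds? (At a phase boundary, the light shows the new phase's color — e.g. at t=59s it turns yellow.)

Answer: red

Derivation:
Cycle length = 59 + 4 + 29 = 92s
t = 91, phase_t = 91 mod 92 = 91
91 >= 63 → RED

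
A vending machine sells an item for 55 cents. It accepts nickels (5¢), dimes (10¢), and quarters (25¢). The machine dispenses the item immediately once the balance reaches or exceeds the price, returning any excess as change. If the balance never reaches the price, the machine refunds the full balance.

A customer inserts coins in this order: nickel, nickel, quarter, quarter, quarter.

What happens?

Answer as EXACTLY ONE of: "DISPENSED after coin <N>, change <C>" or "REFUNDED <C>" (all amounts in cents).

Price: 55¢
Coin 1 (nickel, 5¢): balance = 5¢
Coin 2 (nickel, 5¢): balance = 10¢
Coin 3 (quarter, 25¢): balance = 35¢
Coin 4 (quarter, 25¢): balance = 60¢
  → balance >= price → DISPENSE, change = 60 - 55 = 5¢

Answer: DISPENSED after coin 4, change 5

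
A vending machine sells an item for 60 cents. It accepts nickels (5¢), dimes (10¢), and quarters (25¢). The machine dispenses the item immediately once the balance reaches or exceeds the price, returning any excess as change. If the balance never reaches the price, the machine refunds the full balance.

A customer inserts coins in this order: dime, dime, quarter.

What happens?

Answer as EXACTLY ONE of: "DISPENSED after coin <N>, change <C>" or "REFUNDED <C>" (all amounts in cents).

Price: 60¢
Coin 1 (dime, 10¢): balance = 10¢
Coin 2 (dime, 10¢): balance = 20¢
Coin 3 (quarter, 25¢): balance = 45¢
All coins inserted, balance 45¢ < price 60¢ → REFUND 45¢

Answer: REFUNDED 45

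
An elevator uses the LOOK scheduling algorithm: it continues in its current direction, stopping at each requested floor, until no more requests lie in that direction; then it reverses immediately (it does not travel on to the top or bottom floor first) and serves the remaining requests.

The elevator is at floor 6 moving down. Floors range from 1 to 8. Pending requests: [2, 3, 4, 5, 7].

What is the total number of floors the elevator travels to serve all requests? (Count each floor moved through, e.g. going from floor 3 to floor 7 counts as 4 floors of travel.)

Answer: 9

Derivation:
Start at floor 6 moving down, LOOK stop order: [5, 4, 3, 2, 7]
  6 → 5: |5-6| = 1, total = 1
  5 → 4: |4-5| = 1, total = 2
  4 → 3: |3-4| = 1, total = 3
  3 → 2: |2-3| = 1, total = 4
  2 → 7: |7-2| = 5, total = 9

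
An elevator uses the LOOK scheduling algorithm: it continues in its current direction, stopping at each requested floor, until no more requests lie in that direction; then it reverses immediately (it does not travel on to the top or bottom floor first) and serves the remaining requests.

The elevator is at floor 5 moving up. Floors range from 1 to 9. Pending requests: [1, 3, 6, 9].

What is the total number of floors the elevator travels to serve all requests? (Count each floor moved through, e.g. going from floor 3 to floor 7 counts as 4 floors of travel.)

Start at floor 5 moving up, LOOK stop order: [6, 9, 3, 1]
  5 → 6: |6-5| = 1, total = 1
  6 → 9: |9-6| = 3, total = 4
  9 → 3: |3-9| = 6, total = 10
  3 → 1: |1-3| = 2, total = 12

Answer: 12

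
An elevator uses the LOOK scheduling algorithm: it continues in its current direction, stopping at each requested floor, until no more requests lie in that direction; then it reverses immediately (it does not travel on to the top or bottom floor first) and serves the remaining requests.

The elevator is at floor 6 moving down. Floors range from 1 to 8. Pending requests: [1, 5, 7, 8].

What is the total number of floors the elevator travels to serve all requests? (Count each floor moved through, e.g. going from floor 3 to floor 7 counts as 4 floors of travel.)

Answer: 12

Derivation:
Start at floor 6 moving down, LOOK stop order: [5, 1, 7, 8]
  6 → 5: |5-6| = 1, total = 1
  5 → 1: |1-5| = 4, total = 5
  1 → 7: |7-1| = 6, total = 11
  7 → 8: |8-7| = 1, total = 12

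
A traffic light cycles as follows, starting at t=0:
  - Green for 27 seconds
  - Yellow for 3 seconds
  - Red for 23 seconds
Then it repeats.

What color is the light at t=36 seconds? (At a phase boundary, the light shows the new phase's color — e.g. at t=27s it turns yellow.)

Cycle length = 27 + 3 + 23 = 53s
t = 36, phase_t = 36 mod 53 = 36
36 >= 30 → RED

Answer: red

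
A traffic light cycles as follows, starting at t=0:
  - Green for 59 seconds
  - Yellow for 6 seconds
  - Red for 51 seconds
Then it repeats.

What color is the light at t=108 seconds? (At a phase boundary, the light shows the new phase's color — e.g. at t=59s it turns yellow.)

Cycle length = 59 + 6 + 51 = 116s
t = 108, phase_t = 108 mod 116 = 108
108 >= 65 → RED

Answer: red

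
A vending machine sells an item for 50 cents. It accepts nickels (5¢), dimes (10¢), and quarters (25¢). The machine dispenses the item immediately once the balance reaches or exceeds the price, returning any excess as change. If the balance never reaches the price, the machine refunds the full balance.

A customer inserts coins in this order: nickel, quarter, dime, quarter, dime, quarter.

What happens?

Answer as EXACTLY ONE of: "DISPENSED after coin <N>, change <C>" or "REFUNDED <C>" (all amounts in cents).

Answer: DISPENSED after coin 4, change 15

Derivation:
Price: 50¢
Coin 1 (nickel, 5¢): balance = 5¢
Coin 2 (quarter, 25¢): balance = 30¢
Coin 3 (dime, 10¢): balance = 40¢
Coin 4 (quarter, 25¢): balance = 65¢
  → balance >= price → DISPENSE, change = 65 - 50 = 15¢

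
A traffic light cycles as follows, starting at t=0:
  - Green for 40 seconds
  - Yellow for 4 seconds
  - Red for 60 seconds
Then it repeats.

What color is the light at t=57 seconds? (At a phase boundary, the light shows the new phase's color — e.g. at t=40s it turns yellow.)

Cycle length = 40 + 4 + 60 = 104s
t = 57, phase_t = 57 mod 104 = 57
57 >= 44 → RED

Answer: red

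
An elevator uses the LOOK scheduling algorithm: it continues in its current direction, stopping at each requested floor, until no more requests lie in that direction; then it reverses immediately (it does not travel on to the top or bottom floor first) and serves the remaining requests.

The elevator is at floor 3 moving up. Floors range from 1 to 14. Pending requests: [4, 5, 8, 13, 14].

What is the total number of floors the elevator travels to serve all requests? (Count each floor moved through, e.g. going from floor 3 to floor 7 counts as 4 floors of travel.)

Start at floor 3 moving up, LOOK stop order: [4, 5, 8, 13, 14]
  3 → 4: |4-3| = 1, total = 1
  4 → 5: |5-4| = 1, total = 2
  5 → 8: |8-5| = 3, total = 5
  8 → 13: |13-8| = 5, total = 10
  13 → 14: |14-13| = 1, total = 11

Answer: 11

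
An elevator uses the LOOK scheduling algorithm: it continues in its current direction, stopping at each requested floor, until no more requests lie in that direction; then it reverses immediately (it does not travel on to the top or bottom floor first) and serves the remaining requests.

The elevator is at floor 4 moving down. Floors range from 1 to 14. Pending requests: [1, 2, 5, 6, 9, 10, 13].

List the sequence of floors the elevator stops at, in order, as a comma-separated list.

Answer: 2, 1, 5, 6, 9, 10, 13

Derivation:
Current: 4, moving DOWN
Serve below first (descending): [2, 1]
Then reverse, serve above (ascending): [5, 6, 9, 10, 13]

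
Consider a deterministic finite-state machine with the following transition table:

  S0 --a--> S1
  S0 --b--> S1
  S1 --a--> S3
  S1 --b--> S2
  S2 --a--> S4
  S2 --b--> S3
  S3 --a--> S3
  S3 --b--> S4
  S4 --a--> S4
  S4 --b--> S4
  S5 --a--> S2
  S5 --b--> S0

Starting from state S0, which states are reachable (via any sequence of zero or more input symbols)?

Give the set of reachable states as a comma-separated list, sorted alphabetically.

BFS from S0:
  visit S0: S0--a-->S1 (new), S0--b-->S1 (seen)
  visit S1: S1--a-->S3 (new), S1--b-->S2 (new)
  visit S3: S3--a-->S3 (seen), S3--b-->S4 (new)
  visit S2: S2--a-->S4 (seen), S2--b-->S3 (seen)
  visit S4: S4--a-->S4 (seen), S4--b-->S4 (seen)

Answer: S0, S1, S2, S3, S4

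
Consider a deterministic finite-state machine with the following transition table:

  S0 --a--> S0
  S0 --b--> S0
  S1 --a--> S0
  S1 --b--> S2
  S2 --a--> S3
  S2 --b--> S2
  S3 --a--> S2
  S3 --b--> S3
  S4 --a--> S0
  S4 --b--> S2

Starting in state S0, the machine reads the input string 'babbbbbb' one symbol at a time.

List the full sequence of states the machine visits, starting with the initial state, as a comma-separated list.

Answer: S0, S0, S0, S0, S0, S0, S0, S0, S0

Derivation:
Start: S0
  read 'b': S0 --b--> S0
  read 'a': S0 --a--> S0
  read 'b': S0 --b--> S0
  read 'b': S0 --b--> S0
  read 'b': S0 --b--> S0
  read 'b': S0 --b--> S0
  read 'b': S0 --b--> S0
  read 'b': S0 --b--> S0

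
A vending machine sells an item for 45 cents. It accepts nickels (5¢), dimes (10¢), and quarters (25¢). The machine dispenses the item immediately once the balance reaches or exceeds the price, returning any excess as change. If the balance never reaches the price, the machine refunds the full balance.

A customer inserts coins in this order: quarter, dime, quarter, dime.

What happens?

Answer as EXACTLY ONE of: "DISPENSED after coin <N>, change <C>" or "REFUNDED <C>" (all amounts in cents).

Price: 45¢
Coin 1 (quarter, 25¢): balance = 25¢
Coin 2 (dime, 10¢): balance = 35¢
Coin 3 (quarter, 25¢): balance = 60¢
  → balance >= price → DISPENSE, change = 60 - 45 = 15¢

Answer: DISPENSED after coin 3, change 15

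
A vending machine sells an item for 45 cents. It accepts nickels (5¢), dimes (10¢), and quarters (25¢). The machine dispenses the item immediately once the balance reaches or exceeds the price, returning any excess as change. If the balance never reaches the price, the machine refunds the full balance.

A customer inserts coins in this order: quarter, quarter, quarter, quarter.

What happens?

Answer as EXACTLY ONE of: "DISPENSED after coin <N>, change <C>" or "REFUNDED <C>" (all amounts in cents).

Price: 45¢
Coin 1 (quarter, 25¢): balance = 25¢
Coin 2 (quarter, 25¢): balance = 50¢
  → balance >= price → DISPENSE, change = 50 - 45 = 5¢

Answer: DISPENSED after coin 2, change 5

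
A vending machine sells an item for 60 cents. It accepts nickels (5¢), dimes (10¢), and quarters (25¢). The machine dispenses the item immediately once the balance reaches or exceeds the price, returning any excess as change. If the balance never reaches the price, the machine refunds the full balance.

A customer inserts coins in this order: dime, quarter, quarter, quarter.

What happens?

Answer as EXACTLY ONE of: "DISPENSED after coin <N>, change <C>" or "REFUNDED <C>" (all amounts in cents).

Price: 60¢
Coin 1 (dime, 10¢): balance = 10¢
Coin 2 (quarter, 25¢): balance = 35¢
Coin 3 (quarter, 25¢): balance = 60¢
  → balance >= price → DISPENSE, change = 60 - 60 = 0¢

Answer: DISPENSED after coin 3, change 0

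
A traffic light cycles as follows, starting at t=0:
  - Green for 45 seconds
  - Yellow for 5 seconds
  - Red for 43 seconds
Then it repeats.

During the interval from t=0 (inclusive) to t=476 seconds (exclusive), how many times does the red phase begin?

Cycle = 45+5+43 = 93s
red phase starts at t = k*93 + 50 for k=0,1,2,...
Need k*93+50 < 476 → k < 4.581
k ∈ {0, ..., 4} → 5 starts

Answer: 5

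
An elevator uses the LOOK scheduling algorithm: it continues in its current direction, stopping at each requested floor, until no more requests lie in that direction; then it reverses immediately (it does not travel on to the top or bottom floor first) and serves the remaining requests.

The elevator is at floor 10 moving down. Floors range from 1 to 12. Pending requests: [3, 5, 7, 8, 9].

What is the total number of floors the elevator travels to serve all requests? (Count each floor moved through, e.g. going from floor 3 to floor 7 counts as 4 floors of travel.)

Start at floor 10 moving down, LOOK stop order: [9, 8, 7, 5, 3]
  10 → 9: |9-10| = 1, total = 1
  9 → 8: |8-9| = 1, total = 2
  8 → 7: |7-8| = 1, total = 3
  7 → 5: |5-7| = 2, total = 5
  5 → 3: |3-5| = 2, total = 7

Answer: 7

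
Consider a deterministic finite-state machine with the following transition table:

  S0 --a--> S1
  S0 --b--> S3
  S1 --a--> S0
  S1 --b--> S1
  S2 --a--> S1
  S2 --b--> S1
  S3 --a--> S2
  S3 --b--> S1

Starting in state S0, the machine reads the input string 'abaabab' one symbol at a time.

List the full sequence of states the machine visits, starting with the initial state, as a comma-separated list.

Start: S0
  read 'a': S0 --a--> S1
  read 'b': S1 --b--> S1
  read 'a': S1 --a--> S0
  read 'a': S0 --a--> S1
  read 'b': S1 --b--> S1
  read 'a': S1 --a--> S0
  read 'b': S0 --b--> S3

Answer: S0, S1, S1, S0, S1, S1, S0, S3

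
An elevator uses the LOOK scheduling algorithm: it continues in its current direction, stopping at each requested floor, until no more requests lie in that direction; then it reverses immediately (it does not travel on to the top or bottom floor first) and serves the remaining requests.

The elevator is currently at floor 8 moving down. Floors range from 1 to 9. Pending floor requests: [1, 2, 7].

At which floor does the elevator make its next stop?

Answer: 7

Derivation:
Current floor: 8, direction: down
Requests above: []
Requests below: [1, 2, 7]
Moving down and requests lie below → nearest below is max([1, 2, 7]) = 7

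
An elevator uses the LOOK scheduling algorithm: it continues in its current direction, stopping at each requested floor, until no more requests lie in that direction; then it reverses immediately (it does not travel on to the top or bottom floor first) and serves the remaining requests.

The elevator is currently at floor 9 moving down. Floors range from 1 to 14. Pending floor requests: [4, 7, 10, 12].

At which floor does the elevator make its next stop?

Answer: 7

Derivation:
Current floor: 9, direction: down
Requests above: [10, 12]
Requests below: [4, 7]
Moving down and requests lie below → nearest below is max([4, 7]) = 7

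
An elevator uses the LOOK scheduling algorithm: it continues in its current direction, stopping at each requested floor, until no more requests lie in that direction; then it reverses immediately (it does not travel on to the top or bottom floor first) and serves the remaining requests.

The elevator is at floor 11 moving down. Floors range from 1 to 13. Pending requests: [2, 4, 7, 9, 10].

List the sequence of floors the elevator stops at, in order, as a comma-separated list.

Current: 11, moving DOWN
Serve below first (descending): [10, 9, 7, 4, 2]
Then reverse, serve above (ascending): []

Answer: 10, 9, 7, 4, 2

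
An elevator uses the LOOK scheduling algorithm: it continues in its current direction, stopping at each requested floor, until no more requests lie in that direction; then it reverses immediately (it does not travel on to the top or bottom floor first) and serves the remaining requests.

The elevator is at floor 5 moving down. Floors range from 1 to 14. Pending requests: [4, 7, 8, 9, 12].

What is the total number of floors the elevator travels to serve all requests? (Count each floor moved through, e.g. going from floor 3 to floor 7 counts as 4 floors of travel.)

Answer: 9

Derivation:
Start at floor 5 moving down, LOOK stop order: [4, 7, 8, 9, 12]
  5 → 4: |4-5| = 1, total = 1
  4 → 7: |7-4| = 3, total = 4
  7 → 8: |8-7| = 1, total = 5
  8 → 9: |9-8| = 1, total = 6
  9 → 12: |12-9| = 3, total = 9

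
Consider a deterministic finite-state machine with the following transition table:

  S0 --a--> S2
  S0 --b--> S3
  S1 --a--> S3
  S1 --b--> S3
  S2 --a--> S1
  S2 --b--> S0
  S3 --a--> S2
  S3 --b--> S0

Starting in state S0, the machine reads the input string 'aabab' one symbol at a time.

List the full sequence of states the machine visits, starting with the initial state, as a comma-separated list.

Start: S0
  read 'a': S0 --a--> S2
  read 'a': S2 --a--> S1
  read 'b': S1 --b--> S3
  read 'a': S3 --a--> S2
  read 'b': S2 --b--> S0

Answer: S0, S2, S1, S3, S2, S0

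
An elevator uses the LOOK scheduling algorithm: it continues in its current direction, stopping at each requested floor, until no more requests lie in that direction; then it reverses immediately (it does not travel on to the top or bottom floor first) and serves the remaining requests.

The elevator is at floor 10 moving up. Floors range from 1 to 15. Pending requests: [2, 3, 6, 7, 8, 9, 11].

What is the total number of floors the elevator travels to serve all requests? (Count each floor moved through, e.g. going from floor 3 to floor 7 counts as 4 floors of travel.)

Answer: 10

Derivation:
Start at floor 10 moving up, LOOK stop order: [11, 9, 8, 7, 6, 3, 2]
  10 → 11: |11-10| = 1, total = 1
  11 → 9: |9-11| = 2, total = 3
  9 → 8: |8-9| = 1, total = 4
  8 → 7: |7-8| = 1, total = 5
  7 → 6: |6-7| = 1, total = 6
  6 → 3: |3-6| = 3, total = 9
  3 → 2: |2-3| = 1, total = 10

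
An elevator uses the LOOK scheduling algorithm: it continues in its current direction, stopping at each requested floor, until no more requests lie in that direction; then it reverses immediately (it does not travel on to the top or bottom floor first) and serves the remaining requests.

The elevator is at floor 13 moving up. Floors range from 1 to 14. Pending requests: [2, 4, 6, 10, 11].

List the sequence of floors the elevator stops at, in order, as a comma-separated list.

Current: 13, moving UP
Serve above first (ascending): []
Then reverse, serve below (descending): [11, 10, 6, 4, 2]

Answer: 11, 10, 6, 4, 2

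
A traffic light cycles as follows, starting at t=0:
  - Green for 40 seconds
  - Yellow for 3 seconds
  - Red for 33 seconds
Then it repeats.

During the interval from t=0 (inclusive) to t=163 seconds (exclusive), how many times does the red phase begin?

Answer: 2

Derivation:
Cycle = 40+3+33 = 76s
red phase starts at t = k*76 + 43 for k=0,1,2,...
Need k*76+43 < 163 → k < 1.579
k ∈ {0, ..., 1} → 2 starts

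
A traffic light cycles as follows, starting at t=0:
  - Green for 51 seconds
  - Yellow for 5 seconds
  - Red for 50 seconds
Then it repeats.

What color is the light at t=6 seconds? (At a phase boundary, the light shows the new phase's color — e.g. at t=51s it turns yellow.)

Cycle length = 51 + 5 + 50 = 106s
t = 6, phase_t = 6 mod 106 = 6
6 < 51 (green end) → GREEN

Answer: green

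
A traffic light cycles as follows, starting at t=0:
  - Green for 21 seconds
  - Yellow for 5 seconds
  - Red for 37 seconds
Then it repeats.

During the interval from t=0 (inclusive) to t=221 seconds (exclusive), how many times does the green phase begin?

Cycle = 21+5+37 = 63s
green phase starts at t = k*63 + 0 for k=0,1,2,...
Need k*63+0 < 221 → k < 3.508
k ∈ {0, ..., 3} → 4 starts

Answer: 4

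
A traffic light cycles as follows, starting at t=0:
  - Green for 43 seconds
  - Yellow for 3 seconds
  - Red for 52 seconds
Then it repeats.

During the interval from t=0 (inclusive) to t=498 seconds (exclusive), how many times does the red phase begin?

Answer: 5

Derivation:
Cycle = 43+3+52 = 98s
red phase starts at t = k*98 + 46 for k=0,1,2,...
Need k*98+46 < 498 → k < 4.612
k ∈ {0, ..., 4} → 5 starts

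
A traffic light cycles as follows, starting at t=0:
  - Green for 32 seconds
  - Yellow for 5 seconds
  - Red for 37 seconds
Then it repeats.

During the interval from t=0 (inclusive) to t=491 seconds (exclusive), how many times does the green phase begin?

Answer: 7

Derivation:
Cycle = 32+5+37 = 74s
green phase starts at t = k*74 + 0 for k=0,1,2,...
Need k*74+0 < 491 → k < 6.635
k ∈ {0, ..., 6} → 7 starts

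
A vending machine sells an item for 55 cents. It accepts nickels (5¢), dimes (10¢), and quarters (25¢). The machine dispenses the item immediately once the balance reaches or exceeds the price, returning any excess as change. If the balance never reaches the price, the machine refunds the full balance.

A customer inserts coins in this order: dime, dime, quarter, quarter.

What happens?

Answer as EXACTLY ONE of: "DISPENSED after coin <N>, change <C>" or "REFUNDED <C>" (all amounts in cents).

Price: 55¢
Coin 1 (dime, 10¢): balance = 10¢
Coin 2 (dime, 10¢): balance = 20¢
Coin 3 (quarter, 25¢): balance = 45¢
Coin 4 (quarter, 25¢): balance = 70¢
  → balance >= price → DISPENSE, change = 70 - 55 = 15¢

Answer: DISPENSED after coin 4, change 15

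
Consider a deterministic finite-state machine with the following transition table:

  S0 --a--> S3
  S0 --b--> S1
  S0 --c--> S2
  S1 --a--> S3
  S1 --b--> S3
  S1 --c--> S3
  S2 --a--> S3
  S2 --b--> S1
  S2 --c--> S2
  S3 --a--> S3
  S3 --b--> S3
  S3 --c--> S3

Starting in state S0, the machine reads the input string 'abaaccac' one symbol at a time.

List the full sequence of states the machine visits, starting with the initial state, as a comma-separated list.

Start: S0
  read 'a': S0 --a--> S3
  read 'b': S3 --b--> S3
  read 'a': S3 --a--> S3
  read 'a': S3 --a--> S3
  read 'c': S3 --c--> S3
  read 'c': S3 --c--> S3
  read 'a': S3 --a--> S3
  read 'c': S3 --c--> S3

Answer: S0, S3, S3, S3, S3, S3, S3, S3, S3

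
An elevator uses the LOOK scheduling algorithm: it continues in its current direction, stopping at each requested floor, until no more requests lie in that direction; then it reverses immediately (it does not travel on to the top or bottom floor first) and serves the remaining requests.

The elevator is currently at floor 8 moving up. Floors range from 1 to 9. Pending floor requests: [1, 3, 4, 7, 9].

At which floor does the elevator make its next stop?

Answer: 9

Derivation:
Current floor: 8, direction: up
Requests above: [9]
Requests below: [1, 3, 4, 7]
Moving up and requests lie above → nearest above is min([9]) = 9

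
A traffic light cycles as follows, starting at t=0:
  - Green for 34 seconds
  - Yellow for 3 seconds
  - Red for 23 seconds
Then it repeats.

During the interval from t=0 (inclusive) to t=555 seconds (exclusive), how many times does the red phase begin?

Cycle = 34+3+23 = 60s
red phase starts at t = k*60 + 37 for k=0,1,2,...
Need k*60+37 < 555 → k < 8.633
k ∈ {0, ..., 8} → 9 starts

Answer: 9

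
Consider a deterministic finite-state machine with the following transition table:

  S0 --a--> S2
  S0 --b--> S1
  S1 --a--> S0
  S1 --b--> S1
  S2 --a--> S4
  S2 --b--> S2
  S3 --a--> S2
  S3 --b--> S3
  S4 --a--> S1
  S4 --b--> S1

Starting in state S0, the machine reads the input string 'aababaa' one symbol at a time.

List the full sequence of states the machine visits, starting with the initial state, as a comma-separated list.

Answer: S0, S2, S4, S1, S0, S1, S0, S2

Derivation:
Start: S0
  read 'a': S0 --a--> S2
  read 'a': S2 --a--> S4
  read 'b': S4 --b--> S1
  read 'a': S1 --a--> S0
  read 'b': S0 --b--> S1
  read 'a': S1 --a--> S0
  read 'a': S0 --a--> S2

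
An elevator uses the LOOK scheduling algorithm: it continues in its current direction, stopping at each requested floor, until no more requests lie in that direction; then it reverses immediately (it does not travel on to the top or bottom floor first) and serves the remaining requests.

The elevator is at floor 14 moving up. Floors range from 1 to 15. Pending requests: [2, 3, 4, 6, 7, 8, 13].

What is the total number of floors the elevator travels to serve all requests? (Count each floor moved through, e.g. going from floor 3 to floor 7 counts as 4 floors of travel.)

Answer: 12

Derivation:
Start at floor 14 moving up, LOOK stop order: [13, 8, 7, 6, 4, 3, 2]
  14 → 13: |13-14| = 1, total = 1
  13 → 8: |8-13| = 5, total = 6
  8 → 7: |7-8| = 1, total = 7
  7 → 6: |6-7| = 1, total = 8
  6 → 4: |4-6| = 2, total = 10
  4 → 3: |3-4| = 1, total = 11
  3 → 2: |2-3| = 1, total = 12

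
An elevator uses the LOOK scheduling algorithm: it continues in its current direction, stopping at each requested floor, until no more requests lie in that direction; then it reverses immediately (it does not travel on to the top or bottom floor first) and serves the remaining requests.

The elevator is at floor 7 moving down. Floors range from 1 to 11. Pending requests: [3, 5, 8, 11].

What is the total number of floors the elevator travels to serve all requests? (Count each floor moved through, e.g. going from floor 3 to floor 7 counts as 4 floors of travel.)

Start at floor 7 moving down, LOOK stop order: [5, 3, 8, 11]
  7 → 5: |5-7| = 2, total = 2
  5 → 3: |3-5| = 2, total = 4
  3 → 8: |8-3| = 5, total = 9
  8 → 11: |11-8| = 3, total = 12

Answer: 12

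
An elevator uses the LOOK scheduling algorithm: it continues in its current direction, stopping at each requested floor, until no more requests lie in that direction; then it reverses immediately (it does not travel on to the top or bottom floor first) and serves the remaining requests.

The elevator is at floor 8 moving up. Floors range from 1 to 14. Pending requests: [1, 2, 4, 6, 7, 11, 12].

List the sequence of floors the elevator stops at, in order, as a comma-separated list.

Current: 8, moving UP
Serve above first (ascending): [11, 12]
Then reverse, serve below (descending): [7, 6, 4, 2, 1]

Answer: 11, 12, 7, 6, 4, 2, 1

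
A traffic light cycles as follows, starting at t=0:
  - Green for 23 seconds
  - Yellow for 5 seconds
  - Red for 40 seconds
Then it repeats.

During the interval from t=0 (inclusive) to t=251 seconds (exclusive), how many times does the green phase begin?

Cycle = 23+5+40 = 68s
green phase starts at t = k*68 + 0 for k=0,1,2,...
Need k*68+0 < 251 → k < 3.691
k ∈ {0, ..., 3} → 4 starts

Answer: 4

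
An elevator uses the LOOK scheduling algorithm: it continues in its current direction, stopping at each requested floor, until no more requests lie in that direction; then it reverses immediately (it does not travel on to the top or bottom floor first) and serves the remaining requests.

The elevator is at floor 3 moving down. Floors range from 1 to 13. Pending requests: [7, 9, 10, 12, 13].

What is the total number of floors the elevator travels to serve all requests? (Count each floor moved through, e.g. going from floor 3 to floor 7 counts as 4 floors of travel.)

Start at floor 3 moving down, LOOK stop order: [7, 9, 10, 12, 13]
  3 → 7: |7-3| = 4, total = 4
  7 → 9: |9-7| = 2, total = 6
  9 → 10: |10-9| = 1, total = 7
  10 → 12: |12-10| = 2, total = 9
  12 → 13: |13-12| = 1, total = 10

Answer: 10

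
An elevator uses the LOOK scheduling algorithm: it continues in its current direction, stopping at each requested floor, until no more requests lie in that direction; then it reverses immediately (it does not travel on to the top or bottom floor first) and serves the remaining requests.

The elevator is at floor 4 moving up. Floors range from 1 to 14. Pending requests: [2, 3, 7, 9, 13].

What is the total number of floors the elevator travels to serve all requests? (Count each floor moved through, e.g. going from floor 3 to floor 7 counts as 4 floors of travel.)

Answer: 20

Derivation:
Start at floor 4 moving up, LOOK stop order: [7, 9, 13, 3, 2]
  4 → 7: |7-4| = 3, total = 3
  7 → 9: |9-7| = 2, total = 5
  9 → 13: |13-9| = 4, total = 9
  13 → 3: |3-13| = 10, total = 19
  3 → 2: |2-3| = 1, total = 20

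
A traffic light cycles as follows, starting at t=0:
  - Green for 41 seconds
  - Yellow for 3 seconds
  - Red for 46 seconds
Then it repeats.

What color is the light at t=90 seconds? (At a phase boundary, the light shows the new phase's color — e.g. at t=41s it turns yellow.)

Answer: green

Derivation:
Cycle length = 41 + 3 + 46 = 90s
t = 90, phase_t = 90 mod 90 = 0
0 < 41 (green end) → GREEN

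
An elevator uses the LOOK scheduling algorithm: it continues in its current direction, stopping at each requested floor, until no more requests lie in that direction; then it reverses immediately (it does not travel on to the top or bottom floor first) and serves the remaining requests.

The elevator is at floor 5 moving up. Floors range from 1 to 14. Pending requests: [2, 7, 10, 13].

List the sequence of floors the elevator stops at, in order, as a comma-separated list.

Answer: 7, 10, 13, 2

Derivation:
Current: 5, moving UP
Serve above first (ascending): [7, 10, 13]
Then reverse, serve below (descending): [2]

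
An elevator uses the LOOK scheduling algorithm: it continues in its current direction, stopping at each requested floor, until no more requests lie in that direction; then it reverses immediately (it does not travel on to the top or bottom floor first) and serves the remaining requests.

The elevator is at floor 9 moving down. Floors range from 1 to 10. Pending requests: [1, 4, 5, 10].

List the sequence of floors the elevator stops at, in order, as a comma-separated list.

Answer: 5, 4, 1, 10

Derivation:
Current: 9, moving DOWN
Serve below first (descending): [5, 4, 1]
Then reverse, serve above (ascending): [10]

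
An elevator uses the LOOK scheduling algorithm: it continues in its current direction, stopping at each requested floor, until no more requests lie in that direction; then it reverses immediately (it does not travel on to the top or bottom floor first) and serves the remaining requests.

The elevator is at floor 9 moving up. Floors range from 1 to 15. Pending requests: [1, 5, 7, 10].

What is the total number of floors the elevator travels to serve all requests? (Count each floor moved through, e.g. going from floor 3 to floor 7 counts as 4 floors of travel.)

Start at floor 9 moving up, LOOK stop order: [10, 7, 5, 1]
  9 → 10: |10-9| = 1, total = 1
  10 → 7: |7-10| = 3, total = 4
  7 → 5: |5-7| = 2, total = 6
  5 → 1: |1-5| = 4, total = 10

Answer: 10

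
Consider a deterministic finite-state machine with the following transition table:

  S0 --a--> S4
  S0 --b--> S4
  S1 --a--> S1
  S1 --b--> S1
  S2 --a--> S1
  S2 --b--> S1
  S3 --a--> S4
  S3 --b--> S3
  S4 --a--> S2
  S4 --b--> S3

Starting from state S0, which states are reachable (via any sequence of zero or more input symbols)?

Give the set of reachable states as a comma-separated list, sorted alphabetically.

Answer: S0, S1, S2, S3, S4

Derivation:
BFS from S0:
  visit S0: S0--a-->S4 (new), S0--b-->S4 (seen)
  visit S4: S4--a-->S2 (new), S4--b-->S3 (new)
  visit S2: S2--a-->S1 (new), S2--b-->S1 (seen)
  visit S3: S3--a-->S4 (seen), S3--b-->S3 (seen)
  visit S1: S1--a-->S1 (seen), S1--b-->S1 (seen)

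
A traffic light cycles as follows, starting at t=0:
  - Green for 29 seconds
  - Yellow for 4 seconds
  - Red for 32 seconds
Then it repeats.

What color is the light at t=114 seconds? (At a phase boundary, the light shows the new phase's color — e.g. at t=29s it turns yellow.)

Answer: red

Derivation:
Cycle length = 29 + 4 + 32 = 65s
t = 114, phase_t = 114 mod 65 = 49
49 >= 33 → RED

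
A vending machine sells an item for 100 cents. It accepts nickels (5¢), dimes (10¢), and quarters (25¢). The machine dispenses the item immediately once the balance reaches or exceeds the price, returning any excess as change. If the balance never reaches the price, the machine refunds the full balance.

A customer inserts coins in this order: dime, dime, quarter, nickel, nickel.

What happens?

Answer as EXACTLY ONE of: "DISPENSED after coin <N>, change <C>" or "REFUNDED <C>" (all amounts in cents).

Price: 100¢
Coin 1 (dime, 10¢): balance = 10¢
Coin 2 (dime, 10¢): balance = 20¢
Coin 3 (quarter, 25¢): balance = 45¢
Coin 4 (nickel, 5¢): balance = 50¢
Coin 5 (nickel, 5¢): balance = 55¢
All coins inserted, balance 55¢ < price 100¢ → REFUND 55¢

Answer: REFUNDED 55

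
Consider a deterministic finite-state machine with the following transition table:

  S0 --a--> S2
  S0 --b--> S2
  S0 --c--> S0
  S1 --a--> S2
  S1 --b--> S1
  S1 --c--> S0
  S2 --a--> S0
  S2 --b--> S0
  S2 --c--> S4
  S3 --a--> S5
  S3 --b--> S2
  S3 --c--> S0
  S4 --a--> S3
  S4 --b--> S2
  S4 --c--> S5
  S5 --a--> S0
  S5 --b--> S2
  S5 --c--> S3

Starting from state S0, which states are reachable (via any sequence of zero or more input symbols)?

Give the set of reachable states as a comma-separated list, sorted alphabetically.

Answer: S0, S2, S3, S4, S5

Derivation:
BFS from S0:
  visit S0: S0--a-->S2 (new), S0--b-->S2 (seen), S0--c-->S0 (seen)
  visit S2: S2--a-->S0 (seen), S2--b-->S0 (seen), S2--c-->S4 (new)
  visit S4: S4--a-->S3 (new), S4--b-->S2 (seen), S4--c-->S5 (new)
  visit S3: S3--a-->S5 (seen), S3--b-->S2 (seen), S3--c-->S0 (seen)
  visit S5: S5--a-->S0 (seen), S5--b-->S2 (seen), S5--c-->S3 (seen)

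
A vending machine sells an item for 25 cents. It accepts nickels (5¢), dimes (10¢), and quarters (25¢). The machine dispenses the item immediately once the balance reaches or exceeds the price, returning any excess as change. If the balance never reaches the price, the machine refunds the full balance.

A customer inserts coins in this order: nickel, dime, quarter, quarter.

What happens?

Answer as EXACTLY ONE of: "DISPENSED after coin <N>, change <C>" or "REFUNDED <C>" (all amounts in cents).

Answer: DISPENSED after coin 3, change 15

Derivation:
Price: 25¢
Coin 1 (nickel, 5¢): balance = 5¢
Coin 2 (dime, 10¢): balance = 15¢
Coin 3 (quarter, 25¢): balance = 40¢
  → balance >= price → DISPENSE, change = 40 - 25 = 15¢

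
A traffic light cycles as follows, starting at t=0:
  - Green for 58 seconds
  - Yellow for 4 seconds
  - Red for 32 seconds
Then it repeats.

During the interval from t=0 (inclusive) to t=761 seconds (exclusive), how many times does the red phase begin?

Answer: 8

Derivation:
Cycle = 58+4+32 = 94s
red phase starts at t = k*94 + 62 for k=0,1,2,...
Need k*94+62 < 761 → k < 7.436
k ∈ {0, ..., 7} → 8 starts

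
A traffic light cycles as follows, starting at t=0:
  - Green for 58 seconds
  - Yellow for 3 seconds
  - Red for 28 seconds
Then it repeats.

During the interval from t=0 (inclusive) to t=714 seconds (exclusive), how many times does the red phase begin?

Cycle = 58+3+28 = 89s
red phase starts at t = k*89 + 61 for k=0,1,2,...
Need k*89+61 < 714 → k < 7.337
k ∈ {0, ..., 7} → 8 starts

Answer: 8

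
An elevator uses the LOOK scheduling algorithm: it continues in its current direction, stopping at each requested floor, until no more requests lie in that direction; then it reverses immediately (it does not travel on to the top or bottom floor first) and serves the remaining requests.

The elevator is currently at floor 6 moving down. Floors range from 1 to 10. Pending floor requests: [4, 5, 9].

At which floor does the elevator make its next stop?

Answer: 5

Derivation:
Current floor: 6, direction: down
Requests above: [9]
Requests below: [4, 5]
Moving down and requests lie below → nearest below is max([4, 5]) = 5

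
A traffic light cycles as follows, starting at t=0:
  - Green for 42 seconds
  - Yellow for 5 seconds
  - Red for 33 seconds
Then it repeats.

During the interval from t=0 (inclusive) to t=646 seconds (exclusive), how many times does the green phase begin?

Answer: 9

Derivation:
Cycle = 42+5+33 = 80s
green phase starts at t = k*80 + 0 for k=0,1,2,...
Need k*80+0 < 646 → k < 8.075
k ∈ {0, ..., 8} → 9 starts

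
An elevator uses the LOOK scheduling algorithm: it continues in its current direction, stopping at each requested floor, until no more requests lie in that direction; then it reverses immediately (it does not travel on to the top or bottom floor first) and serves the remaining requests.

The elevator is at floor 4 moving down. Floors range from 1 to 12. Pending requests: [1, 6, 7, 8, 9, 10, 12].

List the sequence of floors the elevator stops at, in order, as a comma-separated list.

Answer: 1, 6, 7, 8, 9, 10, 12

Derivation:
Current: 4, moving DOWN
Serve below first (descending): [1]
Then reverse, serve above (ascending): [6, 7, 8, 9, 10, 12]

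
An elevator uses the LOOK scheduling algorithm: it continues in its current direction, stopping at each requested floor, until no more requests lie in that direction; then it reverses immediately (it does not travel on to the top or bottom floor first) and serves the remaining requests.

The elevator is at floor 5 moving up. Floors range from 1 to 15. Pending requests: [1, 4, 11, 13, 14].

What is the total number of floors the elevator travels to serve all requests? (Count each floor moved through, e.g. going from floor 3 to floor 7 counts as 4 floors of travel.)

Start at floor 5 moving up, LOOK stop order: [11, 13, 14, 4, 1]
  5 → 11: |11-5| = 6, total = 6
  11 → 13: |13-11| = 2, total = 8
  13 → 14: |14-13| = 1, total = 9
  14 → 4: |4-14| = 10, total = 19
  4 → 1: |1-4| = 3, total = 22

Answer: 22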